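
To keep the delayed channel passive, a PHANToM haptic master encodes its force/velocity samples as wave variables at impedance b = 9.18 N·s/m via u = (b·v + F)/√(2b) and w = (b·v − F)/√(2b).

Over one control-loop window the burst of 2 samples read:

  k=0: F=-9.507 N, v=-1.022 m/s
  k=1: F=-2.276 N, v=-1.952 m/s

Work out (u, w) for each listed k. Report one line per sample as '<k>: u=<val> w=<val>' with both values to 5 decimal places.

k=0: b·v=9.18×(-1.022)=-9.38196; √(2b)=4.28486; u=(-9.38196+(-9.507))/4.28486=-4.40831, w=(-9.38196−(-9.507))/4.28486=0.02918
k=1: b·v=9.18×(-1.952)=-17.91936; √(2b)=4.28486; u=(-17.91936+(-2.276))/4.28486=-4.71319, w=(-17.91936−(-2.276))/4.28486=-3.65085

0: u=-4.40831 w=0.02918
1: u=-4.71319 w=-3.65085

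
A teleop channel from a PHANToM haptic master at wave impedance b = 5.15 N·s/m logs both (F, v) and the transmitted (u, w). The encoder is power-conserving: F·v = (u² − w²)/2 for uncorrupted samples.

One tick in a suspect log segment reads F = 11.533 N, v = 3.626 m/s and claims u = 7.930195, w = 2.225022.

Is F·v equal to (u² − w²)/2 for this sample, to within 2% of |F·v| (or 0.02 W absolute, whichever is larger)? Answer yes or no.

F·v = 11.533×3.626 = 41.818658 W.
(u² − w²)/2 = (62.887993 − 4.950723)/2 = 28.968635 W.
|Δ| = 12.850023;  2% of max(1, |F·v|) = 0.836373.

no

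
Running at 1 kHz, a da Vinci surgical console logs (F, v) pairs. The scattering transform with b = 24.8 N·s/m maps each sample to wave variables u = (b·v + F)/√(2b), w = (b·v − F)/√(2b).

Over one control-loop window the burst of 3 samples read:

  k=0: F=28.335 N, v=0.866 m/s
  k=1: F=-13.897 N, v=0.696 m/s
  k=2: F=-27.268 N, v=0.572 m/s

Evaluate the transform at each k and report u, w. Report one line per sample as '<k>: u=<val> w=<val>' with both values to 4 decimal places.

0: u=7.0728 w=-0.9738
1: u=0.4776 w=4.4241
2: u=-1.8576 w=5.8860

k=0: b·v=24.8×0.866=21.4768; √(2b)=7.0427; u=(21.4768+28.335)/7.0427=7.0728, w=(21.4768−28.335)/7.0427=-0.9738
k=1: b·v=24.8×0.696=17.2608; √(2b)=7.0427; u=(17.2608+(-13.897))/7.0427=0.4776, w=(17.2608−(-13.897))/7.0427=4.4241
k=2: b·v=24.8×0.572=14.1856; √(2b)=7.0427; u=(14.1856+(-27.268))/7.0427=-1.8576, w=(14.1856−(-27.268))/7.0427=5.8860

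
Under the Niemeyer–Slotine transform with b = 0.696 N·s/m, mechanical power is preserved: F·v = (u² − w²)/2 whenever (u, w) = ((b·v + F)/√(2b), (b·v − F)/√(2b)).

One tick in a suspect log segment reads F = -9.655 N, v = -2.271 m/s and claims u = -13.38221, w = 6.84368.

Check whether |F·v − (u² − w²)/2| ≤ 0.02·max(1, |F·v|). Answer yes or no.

no

F·v = (-9.655)×(-2.271) = 21.92650 W.
(u² − w²)/2 = (179.08354 − 46.83596)/2 = 66.12379 W.
|Δ| = 44.19729;  2% of max(1, |F·v|) = 0.43853.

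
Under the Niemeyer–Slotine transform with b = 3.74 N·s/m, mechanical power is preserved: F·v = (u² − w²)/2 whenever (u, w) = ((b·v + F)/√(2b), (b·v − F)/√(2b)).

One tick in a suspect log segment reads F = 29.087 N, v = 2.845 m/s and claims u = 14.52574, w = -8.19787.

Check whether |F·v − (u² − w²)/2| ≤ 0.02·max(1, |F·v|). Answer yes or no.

no

F·v = 29.087×2.845 = 82.7525 W.
(u² − w²)/2 = (210.9971 − 67.2051)/2 = 71.8960 W.
|Δ| = 10.8565;  2% of max(1, |F·v|) = 1.6551.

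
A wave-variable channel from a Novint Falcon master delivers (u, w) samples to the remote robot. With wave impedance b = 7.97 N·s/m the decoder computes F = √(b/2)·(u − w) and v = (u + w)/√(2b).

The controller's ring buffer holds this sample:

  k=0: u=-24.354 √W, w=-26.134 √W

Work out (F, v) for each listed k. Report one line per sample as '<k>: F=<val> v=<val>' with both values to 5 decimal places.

0: F=3.55332 v=-12.64573

k=0: u−w=1.78000, u+w=-50.48800; √(b/2)=1.99625, √(2b)=3.99249; F=1.99625×1.78=3.55332, v=-50.48800/3.99249=-12.64573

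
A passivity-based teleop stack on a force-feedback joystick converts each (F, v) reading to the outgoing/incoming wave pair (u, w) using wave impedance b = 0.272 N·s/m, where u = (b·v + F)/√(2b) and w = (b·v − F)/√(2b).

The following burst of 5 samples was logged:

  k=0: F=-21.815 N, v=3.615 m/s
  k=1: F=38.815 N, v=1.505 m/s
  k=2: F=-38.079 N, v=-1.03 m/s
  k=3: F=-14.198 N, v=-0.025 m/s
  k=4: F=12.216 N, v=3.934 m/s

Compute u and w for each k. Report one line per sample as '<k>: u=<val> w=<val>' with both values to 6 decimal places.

k=0: b·v=0.272×3.615=0.983280; √(2b)=0.737564; u=(0.983280+(-21.815))/0.737564=-28.243966, w=(0.983280−(-21.815))/0.737564=30.910258
k=1: b·v=0.272×1.505=0.409360; √(2b)=0.737564; u=(0.409360+38.815)/0.737564=53.180990, w=(0.409360−38.815)/0.737564=-52.070957
k=2: b·v=0.272×(-1.03)=-0.280160; √(2b)=0.737564; u=(-0.280160+(-38.079))/0.737564=-52.007938, w=(-0.280160−(-38.079))/0.737564=51.248248
k=3: b·v=0.272×(-0.025)=-0.006800; √(2b)=0.737564; u=(-0.006800+(-14.198))/0.737564=-19.259086, w=(-0.006800−(-14.198))/0.737564=19.240647
k=4: b·v=0.272×3.934=1.070048; √(2b)=0.737564; u=(1.070048+12.216)/0.737564=18.013428, w=(1.070048−12.216)/0.737564=-15.111853

0: u=-28.243966 w=30.910258
1: u=53.180990 w=-52.070957
2: u=-52.007938 w=51.248248
3: u=-19.259086 w=19.240647
4: u=18.013428 w=-15.111853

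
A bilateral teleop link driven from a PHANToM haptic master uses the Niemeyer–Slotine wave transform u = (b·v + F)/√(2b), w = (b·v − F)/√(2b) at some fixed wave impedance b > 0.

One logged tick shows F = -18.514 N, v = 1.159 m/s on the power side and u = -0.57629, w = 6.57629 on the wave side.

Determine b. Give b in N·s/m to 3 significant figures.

u + w = 6.00000;  u + w = √(2b)·v, so √(2b) = 6.00000/1.159 = 5.17688.
b = (√(2b))²/2 = 26.80005/2 = 13.40003.
(Check via u − w = 2F/√(2b): u − w = -7.15258, 2F/√(2b) = -7.15258.)

b = 13.4 N·s/m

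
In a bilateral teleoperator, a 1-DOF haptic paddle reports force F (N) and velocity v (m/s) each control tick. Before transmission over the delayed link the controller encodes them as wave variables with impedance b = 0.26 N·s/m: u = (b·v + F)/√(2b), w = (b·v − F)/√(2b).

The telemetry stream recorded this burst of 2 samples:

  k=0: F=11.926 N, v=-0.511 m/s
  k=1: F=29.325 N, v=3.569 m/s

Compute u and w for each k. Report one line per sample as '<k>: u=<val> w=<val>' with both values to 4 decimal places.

0: u=16.3541 w=-16.7226
1: u=41.9533 w=-39.3796

k=0: b·v=0.26×(-0.511)=-0.1329; √(2b)=0.7211; u=(-0.1329+11.926)/0.7211=16.3541, w=(-0.1329−11.926)/0.7211=-16.7226
k=1: b·v=0.26×3.569=0.9279; √(2b)=0.7211; u=(0.9279+29.325)/0.7211=41.9533, w=(0.9279−29.325)/0.7211=-39.3796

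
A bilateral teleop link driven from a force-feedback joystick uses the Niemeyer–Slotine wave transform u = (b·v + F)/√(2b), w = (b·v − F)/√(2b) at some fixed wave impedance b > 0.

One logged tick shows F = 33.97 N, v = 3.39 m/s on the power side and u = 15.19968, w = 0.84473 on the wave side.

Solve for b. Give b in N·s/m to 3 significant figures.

u + w = 16.04441;  u + w = √(2b)·v, so √(2b) = 16.04441/3.39 = 4.73286.
b = (√(2b))²/2 = 22.40000/2 = 11.20000.
(Check via u − w = 2F/√(2b): u − w = 14.35495, 2F/√(2b) = 14.35494.)

b = 11.2 N·s/m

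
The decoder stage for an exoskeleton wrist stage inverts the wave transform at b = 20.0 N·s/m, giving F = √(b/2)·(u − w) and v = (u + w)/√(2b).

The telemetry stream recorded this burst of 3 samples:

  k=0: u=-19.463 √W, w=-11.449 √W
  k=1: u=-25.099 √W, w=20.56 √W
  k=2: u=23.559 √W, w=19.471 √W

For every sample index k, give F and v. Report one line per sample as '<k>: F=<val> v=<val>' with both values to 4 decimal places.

0: F=-25.3425 v=-4.8876
1: F=-144.3864 v=-0.7177
2: F=12.9274 v=6.8036

k=0: u−w=-8.0140, u+w=-30.9120; √(b/2)=3.1623, √(2b)=6.3246; F=3.1623×(-8.014)=-25.3425, v=-30.9120/6.3246=-4.8876
k=1: u−w=-45.6590, u+w=-4.5390; √(b/2)=3.1623, √(2b)=6.3246; F=3.1623×(-45.659)=-144.3864, v=-4.5390/6.3246=-0.7177
k=2: u−w=4.0880, u+w=43.0300; √(b/2)=3.1623, √(2b)=6.3246; F=3.1623×4.088=12.9274, v=43.0300/6.3246=6.8036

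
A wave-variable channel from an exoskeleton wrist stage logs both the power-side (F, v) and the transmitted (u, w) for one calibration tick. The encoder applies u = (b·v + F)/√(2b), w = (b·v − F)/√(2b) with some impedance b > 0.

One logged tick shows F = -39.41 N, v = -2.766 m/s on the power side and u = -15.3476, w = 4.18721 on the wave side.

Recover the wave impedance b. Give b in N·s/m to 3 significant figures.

u + w = -11.1604;  u + w = √(2b)·v, so √(2b) = -11.1604/(-2.766) = 4.0348.
b = (√(2b))²/2 = 16.2800/2 = 8.1400.
(Check via u − w = 2F/√(2b): u − w = -19.5348, 2F/√(2b) = -19.5348.)

b = 8.14 N·s/m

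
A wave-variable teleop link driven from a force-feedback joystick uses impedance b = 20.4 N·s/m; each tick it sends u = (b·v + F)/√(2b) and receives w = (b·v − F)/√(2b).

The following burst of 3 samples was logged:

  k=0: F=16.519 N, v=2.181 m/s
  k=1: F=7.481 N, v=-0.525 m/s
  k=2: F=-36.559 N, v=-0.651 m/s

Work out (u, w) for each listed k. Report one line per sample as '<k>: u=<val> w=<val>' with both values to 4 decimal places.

0: u=9.5517 w=4.3794
1: u=-0.5055 w=-2.8479
2: u=-7.8027 w=3.6444

k=0: b·v=20.4×2.181=44.4924; √(2b)=6.3875; u=(44.4924+16.519)/6.3875=9.5517, w=(44.4924−16.519)/6.3875=4.3794
k=1: b·v=20.4×(-0.525)=-10.7100; √(2b)=6.3875; u=(-10.7100+7.481)/6.3875=-0.5055, w=(-10.7100−7.481)/6.3875=-2.8479
k=2: b·v=20.4×(-0.651)=-13.2804; √(2b)=6.3875; u=(-13.2804+(-36.559))/6.3875=-7.8027, w=(-13.2804−(-36.559))/6.3875=3.6444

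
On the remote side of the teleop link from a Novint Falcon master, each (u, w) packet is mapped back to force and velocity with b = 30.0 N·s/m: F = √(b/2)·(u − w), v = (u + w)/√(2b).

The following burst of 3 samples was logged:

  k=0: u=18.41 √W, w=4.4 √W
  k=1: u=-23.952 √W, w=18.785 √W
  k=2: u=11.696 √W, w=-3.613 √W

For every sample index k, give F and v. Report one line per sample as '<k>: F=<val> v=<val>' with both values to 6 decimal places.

0: F=54.260497 v=2.944758
1: F=-165.519689 v=-0.667057
2: F=59.291502 v=1.043511

k=0: u−w=14.010000, u+w=22.810000; √(b/2)=3.872983, √(2b)=7.745967; F=3.872983×14.01=54.260497, v=22.810000/7.745967=2.944758
k=1: u−w=-42.737000, u+w=-5.167000; √(b/2)=3.872983, √(2b)=7.745967; F=3.872983×(-42.737)=-165.519689, v=-5.167000/7.745967=-0.667057
k=2: u−w=15.309000, u+w=8.083000; √(b/2)=3.872983, √(2b)=7.745967; F=3.872983×15.309=59.291502, v=8.083000/7.745967=1.043511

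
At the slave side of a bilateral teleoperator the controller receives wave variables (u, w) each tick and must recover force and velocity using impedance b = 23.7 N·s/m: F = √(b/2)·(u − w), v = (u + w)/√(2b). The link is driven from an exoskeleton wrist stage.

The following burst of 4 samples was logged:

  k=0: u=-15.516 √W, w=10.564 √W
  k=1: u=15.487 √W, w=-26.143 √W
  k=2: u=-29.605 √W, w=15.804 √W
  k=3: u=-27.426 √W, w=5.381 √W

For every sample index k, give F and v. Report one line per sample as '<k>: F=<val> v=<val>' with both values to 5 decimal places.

0: F=-89.77735 v=-0.71927
1: F=143.30640 v=-1.54777
2: F=-156.31516 v=-2.00457
3: F=-112.93426 v=-3.20200

k=0: u−w=-26.08000, u+w=-4.95200; √(b/2)=3.44238, √(2b)=6.88477; F=3.44238×(-26.08)=-89.77735, v=-4.95200/6.88477=-0.71927
k=1: u−w=41.63000, u+w=-10.65600; √(b/2)=3.44238, √(2b)=6.88477; F=3.44238×41.63=143.30640, v=-10.65600/6.88477=-1.54777
k=2: u−w=-45.40900, u+w=-13.80100; √(b/2)=3.44238, √(2b)=6.88477; F=3.44238×(-45.409)=-156.31516, v=-13.80100/6.88477=-2.00457
k=3: u−w=-32.80700, u+w=-22.04500; √(b/2)=3.44238, √(2b)=6.88477; F=3.44238×(-32.807)=-112.93426, v=-22.04500/6.88477=-3.20200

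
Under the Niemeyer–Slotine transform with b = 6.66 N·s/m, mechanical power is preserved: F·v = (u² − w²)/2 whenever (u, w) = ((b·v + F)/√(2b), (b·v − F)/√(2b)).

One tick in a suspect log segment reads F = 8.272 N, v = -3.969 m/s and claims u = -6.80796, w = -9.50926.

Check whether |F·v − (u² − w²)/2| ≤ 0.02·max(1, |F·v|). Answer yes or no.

F·v = 8.272×(-3.969) = -32.83157 W.
(u² − w²)/2 = (46.34832 − 90.42603)/2 = -22.03885 W.
|Δ| = 10.79271;  2% of max(1, |F·v|) = 0.65663.

no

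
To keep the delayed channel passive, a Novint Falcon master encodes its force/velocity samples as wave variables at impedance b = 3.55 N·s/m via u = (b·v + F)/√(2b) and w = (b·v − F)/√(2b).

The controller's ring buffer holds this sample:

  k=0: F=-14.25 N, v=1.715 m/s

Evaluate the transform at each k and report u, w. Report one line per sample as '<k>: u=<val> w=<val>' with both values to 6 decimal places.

k=0: b·v=3.55×1.715=6.088250; √(2b)=2.664583; u=(6.088250+(-14.25))/2.664583=-3.063050, w=(6.088250−(-14.25))/2.664583=7.632809

0: u=-3.063050 w=7.632809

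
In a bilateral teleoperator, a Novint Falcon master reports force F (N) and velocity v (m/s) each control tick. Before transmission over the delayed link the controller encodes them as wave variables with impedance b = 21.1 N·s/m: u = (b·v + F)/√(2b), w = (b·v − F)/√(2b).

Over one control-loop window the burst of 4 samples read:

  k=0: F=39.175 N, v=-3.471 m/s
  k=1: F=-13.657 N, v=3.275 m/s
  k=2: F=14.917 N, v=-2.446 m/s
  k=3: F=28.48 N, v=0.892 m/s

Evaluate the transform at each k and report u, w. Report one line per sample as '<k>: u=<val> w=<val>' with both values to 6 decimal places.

0: u=-5.243581 w=-17.304565
1: u=8.535129 w=12.739771
2: u=-5.648513 w=-10.241077
3: u=7.281417 w=-1.486849

k=0: b·v=21.1×(-3.471)=-73.238100; √(2b)=6.496153; u=(-73.238100+39.175)/6.496153=-5.243581, w=(-73.238100−39.175)/6.496153=-17.304565
k=1: b·v=21.1×3.275=69.102500; √(2b)=6.496153; u=(69.102500+(-13.657))/6.496153=8.535129, w=(69.102500−(-13.657))/6.496153=12.739771
k=2: b·v=21.1×(-2.446)=-51.610600; √(2b)=6.496153; u=(-51.610600+14.917)/6.496153=-5.648513, w=(-51.610600−14.917)/6.496153=-10.241077
k=3: b·v=21.1×0.892=18.821200; √(2b)=6.496153; u=(18.821200+28.48)/6.496153=7.281417, w=(18.821200−28.48)/6.496153=-1.486849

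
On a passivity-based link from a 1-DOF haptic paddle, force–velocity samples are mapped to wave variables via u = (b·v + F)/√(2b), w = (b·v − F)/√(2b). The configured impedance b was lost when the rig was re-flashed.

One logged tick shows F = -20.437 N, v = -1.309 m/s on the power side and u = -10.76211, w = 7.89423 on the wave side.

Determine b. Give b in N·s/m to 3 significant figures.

u + w = -2.8679;  u + w = √(2b)·v, so √(2b) = -2.8679/(-1.309) = 2.1909.
b = (√(2b))²/2 = 4.8000/2 = 2.4000.
(Check via u − w = 2F/√(2b): u − w = -18.6563, 2F/√(2b) = -18.6563.)

b = 2.4 N·s/m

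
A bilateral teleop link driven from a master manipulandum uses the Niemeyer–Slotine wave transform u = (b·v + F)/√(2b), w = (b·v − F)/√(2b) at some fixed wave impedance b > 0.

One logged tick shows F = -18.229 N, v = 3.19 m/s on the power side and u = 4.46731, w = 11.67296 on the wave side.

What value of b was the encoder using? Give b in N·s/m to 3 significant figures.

b = 12.8 N·s/m

u + w = 16.1403;  u + w = √(2b)·v, so √(2b) = 16.1403/3.19 = 5.0596.
b = (√(2b))²/2 = 25.6000/2 = 12.8000.
(Check via u − w = 2F/√(2b): u − w = -7.2056, 2F/√(2b) = -7.2056.)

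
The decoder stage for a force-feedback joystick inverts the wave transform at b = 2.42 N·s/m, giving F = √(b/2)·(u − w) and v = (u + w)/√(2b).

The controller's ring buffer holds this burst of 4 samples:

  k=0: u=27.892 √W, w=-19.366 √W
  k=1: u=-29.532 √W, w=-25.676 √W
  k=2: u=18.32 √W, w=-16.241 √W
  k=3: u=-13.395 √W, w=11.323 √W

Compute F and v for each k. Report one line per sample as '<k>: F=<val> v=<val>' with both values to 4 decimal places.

k=0: u−w=47.2580, u+w=8.5260; √(b/2)=1.1000, √(2b)=2.2000; F=1.1000×47.258=51.9838, v=8.5260/2.2000=3.8755
k=1: u−w=-3.8560, u+w=-55.2080; √(b/2)=1.1000, √(2b)=2.2000; F=1.1000×(-3.856)=-4.2416, v=-55.2080/2.2000=-25.0945
k=2: u−w=34.5610, u+w=2.0790; √(b/2)=1.1000, √(2b)=2.2000; F=1.1000×34.561=38.0171, v=2.0790/2.2000=0.9450
k=3: u−w=-24.7180, u+w=-2.0720; √(b/2)=1.1000, √(2b)=2.2000; F=1.1000×(-24.718)=-27.1898, v=-2.0720/2.2000=-0.9418

0: F=51.9838 v=3.8755
1: F=-4.2416 v=-25.0945
2: F=38.0171 v=0.9450
3: F=-27.1898 v=-0.9418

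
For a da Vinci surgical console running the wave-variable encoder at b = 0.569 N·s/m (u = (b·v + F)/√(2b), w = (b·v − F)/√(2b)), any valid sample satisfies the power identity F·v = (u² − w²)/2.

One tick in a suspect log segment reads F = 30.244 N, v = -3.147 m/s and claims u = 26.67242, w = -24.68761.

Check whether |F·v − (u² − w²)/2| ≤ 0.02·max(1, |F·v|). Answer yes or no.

F·v = 30.244×(-3.147) = -95.1779 W.
(u² − w²)/2 = (711.4180 − 609.4781)/2 = 50.9700 W.
|Δ| = 146.1478;  2% of max(1, |F·v|) = 1.9036.

no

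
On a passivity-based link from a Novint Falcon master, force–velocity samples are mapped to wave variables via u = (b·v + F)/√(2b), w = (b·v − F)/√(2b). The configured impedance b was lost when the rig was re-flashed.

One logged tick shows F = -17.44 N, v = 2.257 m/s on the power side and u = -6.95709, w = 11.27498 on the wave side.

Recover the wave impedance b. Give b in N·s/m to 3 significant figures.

u + w = 4.31789;  u + w = √(2b)·v, so √(2b) = 4.31789/2.257 = 1.91311.
b = (√(2b))²/2 = 3.65999/2 = 1.83000.
(Check via u − w = 2F/√(2b): u − w = -18.23207, 2F/√(2b) = -18.23209.)

b = 1.83 N·s/m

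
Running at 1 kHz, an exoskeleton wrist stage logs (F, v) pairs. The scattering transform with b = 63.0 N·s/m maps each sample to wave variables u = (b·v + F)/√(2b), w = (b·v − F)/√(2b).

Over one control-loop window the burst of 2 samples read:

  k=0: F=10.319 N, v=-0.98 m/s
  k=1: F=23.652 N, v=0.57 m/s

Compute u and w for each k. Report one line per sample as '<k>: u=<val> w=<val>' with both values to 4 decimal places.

0: u=-4.5809 w=-6.4195
1: u=5.3062 w=1.0920

k=0: b·v=63.0×(-0.98)=-61.7400; √(2b)=11.2250; u=(-61.7400+10.319)/11.2250=-4.5809, w=(-61.7400−10.319)/11.2250=-6.4195
k=1: b·v=63.0×0.57=35.9100; √(2b)=11.2250; u=(35.9100+23.652)/11.2250=5.3062, w=(35.9100−23.652)/11.2250=1.0920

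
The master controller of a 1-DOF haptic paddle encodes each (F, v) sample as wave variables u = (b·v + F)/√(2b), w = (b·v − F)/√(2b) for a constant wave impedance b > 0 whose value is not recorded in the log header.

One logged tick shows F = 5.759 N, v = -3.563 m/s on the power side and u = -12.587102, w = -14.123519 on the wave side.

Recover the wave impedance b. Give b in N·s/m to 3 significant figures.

b = 28.1 N·s/m

u + w = -26.710621;  u + w = √(2b)·v, so √(2b) = -26.710621/(-3.563) = 7.496666.
b = (√(2b))²/2 = 56.200001/2 = 28.100001.
(Check via u − w = 2F/√(2b): u − w = 1.536417, 2F/√(2b) = 1.536416.)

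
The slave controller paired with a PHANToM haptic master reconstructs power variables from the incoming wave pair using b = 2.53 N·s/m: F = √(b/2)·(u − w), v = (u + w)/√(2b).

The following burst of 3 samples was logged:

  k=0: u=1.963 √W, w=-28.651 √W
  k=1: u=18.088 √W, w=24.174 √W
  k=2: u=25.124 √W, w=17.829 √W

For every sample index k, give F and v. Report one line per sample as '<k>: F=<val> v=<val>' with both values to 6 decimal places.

0: F=34.432245 v=-11.864263
1: F=-6.845059 v=18.787751
2: F=8.204848 v=19.094938

k=0: u−w=30.614000, u+w=-26.688000; √(b/2)=1.124722, √(2b)=2.249444; F=1.124722×30.614=34.432245, v=-26.688000/2.249444=-11.864263
k=1: u−w=-6.086000, u+w=42.262000; √(b/2)=1.124722, √(2b)=2.249444; F=1.124722×(-6.086)=-6.845059, v=42.262000/2.249444=18.787751
k=2: u−w=7.295000, u+w=42.953000; √(b/2)=1.124722, √(2b)=2.249444; F=1.124722×7.295=8.204848, v=42.953000/2.249444=19.094938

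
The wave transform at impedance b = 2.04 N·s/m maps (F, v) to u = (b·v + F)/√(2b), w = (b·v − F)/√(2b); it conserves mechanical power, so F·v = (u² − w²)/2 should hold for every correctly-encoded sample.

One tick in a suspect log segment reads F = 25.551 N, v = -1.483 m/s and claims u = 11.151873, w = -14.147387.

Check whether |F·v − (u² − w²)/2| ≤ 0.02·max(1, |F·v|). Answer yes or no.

F·v = 25.551×(-1.483) = -37.892133 W.
(u² − w²)/2 = (124.364271 − 200.148559)/2 = -37.892144 W.
|Δ| = 0.000011;  2% of max(1, |F·v|) = 0.757843.

yes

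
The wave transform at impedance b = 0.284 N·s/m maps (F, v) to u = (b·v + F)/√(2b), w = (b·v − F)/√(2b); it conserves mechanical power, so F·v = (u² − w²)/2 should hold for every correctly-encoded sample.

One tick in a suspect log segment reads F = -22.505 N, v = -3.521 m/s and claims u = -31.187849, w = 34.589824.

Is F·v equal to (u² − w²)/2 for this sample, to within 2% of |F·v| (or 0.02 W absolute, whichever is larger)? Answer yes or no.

no

F·v = (-22.505)×(-3.521) = 79.240105 W.
(u² − w²)/2 = (972.681925 − 1196.455924)/2 = -111.887000 W.
|Δ| = 191.127105;  2% of max(1, |F·v|) = 1.584802.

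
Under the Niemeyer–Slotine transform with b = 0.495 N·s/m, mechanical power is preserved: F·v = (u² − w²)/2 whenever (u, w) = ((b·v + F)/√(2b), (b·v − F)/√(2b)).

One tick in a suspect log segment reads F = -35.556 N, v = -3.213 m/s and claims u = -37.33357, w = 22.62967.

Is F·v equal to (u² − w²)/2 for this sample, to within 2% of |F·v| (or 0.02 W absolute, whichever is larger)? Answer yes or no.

no

F·v = (-35.556)×(-3.213) = 114.24143 W.
(u² − w²)/2 = (1393.79545 − 512.10196)/2 = 440.84674 W.
|Δ| = 326.60531;  2% of max(1, |F·v|) = 2.28483.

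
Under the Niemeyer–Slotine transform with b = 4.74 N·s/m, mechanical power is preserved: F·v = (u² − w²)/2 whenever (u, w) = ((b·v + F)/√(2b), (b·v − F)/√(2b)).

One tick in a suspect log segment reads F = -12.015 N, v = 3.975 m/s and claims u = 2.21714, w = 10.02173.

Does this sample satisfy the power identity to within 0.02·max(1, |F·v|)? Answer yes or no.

F·v = (-12.015)×3.975 = -47.7596 W.
(u² − w²)/2 = (4.9157 − 100.4351)/2 = -47.7597 W.
|Δ| = 0.0001;  2% of max(1, |F·v|) = 0.9552.

yes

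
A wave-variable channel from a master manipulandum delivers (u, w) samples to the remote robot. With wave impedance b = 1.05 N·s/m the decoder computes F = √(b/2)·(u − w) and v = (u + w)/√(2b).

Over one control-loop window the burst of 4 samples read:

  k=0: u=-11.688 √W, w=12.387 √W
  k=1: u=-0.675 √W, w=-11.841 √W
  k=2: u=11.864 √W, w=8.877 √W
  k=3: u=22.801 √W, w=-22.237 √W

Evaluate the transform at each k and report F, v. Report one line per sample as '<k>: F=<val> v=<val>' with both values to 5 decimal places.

k=0: u−w=-24.07500, u+w=0.69900; √(b/2)=0.72457, √(2b)=1.44914; F=0.72457×(-24.075)=-17.44399, v=0.69900/1.44914=0.48236
k=1: u−w=11.16600, u+w=-12.51600; √(b/2)=0.72457, √(2b)=1.44914; F=0.72457×11.166=8.09054, v=-12.51600/1.44914=-8.63686
k=2: u−w=2.98700, u+w=20.74100; √(b/2)=0.72457, √(2b)=1.44914; F=0.72457×2.987=2.16429, v=20.74100/1.44914=14.31265
k=3: u−w=45.03800, u+w=0.56400; √(b/2)=0.72457, √(2b)=1.44914; F=0.72457×45.038=32.63313, v=0.56400/1.44914=0.38920

0: F=-17.44399 v=0.48236
1: F=8.09054 v=-8.63686
2: F=2.16429 v=14.31265
3: F=32.63313 v=0.38920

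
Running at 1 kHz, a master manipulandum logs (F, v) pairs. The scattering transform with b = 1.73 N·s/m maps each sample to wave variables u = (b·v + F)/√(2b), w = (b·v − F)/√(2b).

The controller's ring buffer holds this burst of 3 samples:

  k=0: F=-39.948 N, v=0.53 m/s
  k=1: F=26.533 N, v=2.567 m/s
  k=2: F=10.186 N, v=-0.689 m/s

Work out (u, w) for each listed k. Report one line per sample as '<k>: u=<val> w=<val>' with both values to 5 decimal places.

k=0: b·v=1.73×0.53=0.91690; √(2b)=1.86011; u=(0.91690+(-39.948))/1.86011=-20.98325, w=(0.91690−(-39.948))/1.86011=21.96911
k=1: b·v=1.73×2.567=4.44091; √(2b)=1.86011; u=(4.44091+26.533)/1.86011=16.65168, w=(4.44091−26.533)/1.86011=-11.87678
k=2: b·v=1.73×(-0.689)=-1.19197; √(2b)=1.86011; u=(-1.19197+10.186)/1.86011=4.83522, w=(-1.19197−10.186)/1.86011=-6.11683

0: u=-20.98325 w=21.96911
1: u=16.65168 w=-11.87678
2: u=4.83522 w=-6.11683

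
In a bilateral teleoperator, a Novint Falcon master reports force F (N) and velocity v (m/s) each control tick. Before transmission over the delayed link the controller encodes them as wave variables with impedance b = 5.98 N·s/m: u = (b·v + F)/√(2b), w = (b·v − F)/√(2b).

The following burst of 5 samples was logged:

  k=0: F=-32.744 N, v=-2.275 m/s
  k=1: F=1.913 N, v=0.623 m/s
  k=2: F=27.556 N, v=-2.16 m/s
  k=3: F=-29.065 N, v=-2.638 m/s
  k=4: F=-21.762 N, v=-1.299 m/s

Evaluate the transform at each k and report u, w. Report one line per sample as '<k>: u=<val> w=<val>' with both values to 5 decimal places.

0: u=-13.40201 w=5.53433
1: u=1.63043 w=0.52411
2: u=4.23303 w=-11.70301
3: u=-12.96589 w=3.84283
4: u=-8.53883 w=4.04646

k=0: b·v=5.98×(-2.275)=-13.60450; √(2b)=3.45832; u=(-13.60450+(-32.744))/3.45832=-13.40201, w=(-13.60450−(-32.744))/3.45832=5.53433
k=1: b·v=5.98×0.623=3.72554; √(2b)=3.45832; u=(3.72554+1.913)/3.45832=1.63043, w=(3.72554−1.913)/3.45832=0.52411
k=2: b·v=5.98×(-2.16)=-12.91680; √(2b)=3.45832; u=(-12.91680+27.556)/3.45832=4.23303, w=(-12.91680−27.556)/3.45832=-11.70301
k=3: b·v=5.98×(-2.638)=-15.77524; √(2b)=3.45832; u=(-15.77524+(-29.065))/3.45832=-12.96589, w=(-15.77524−(-29.065))/3.45832=3.84283
k=4: b·v=5.98×(-1.299)=-7.76802; √(2b)=3.45832; u=(-7.76802+(-21.762))/3.45832=-8.53883, w=(-7.76802−(-21.762))/3.45832=4.04646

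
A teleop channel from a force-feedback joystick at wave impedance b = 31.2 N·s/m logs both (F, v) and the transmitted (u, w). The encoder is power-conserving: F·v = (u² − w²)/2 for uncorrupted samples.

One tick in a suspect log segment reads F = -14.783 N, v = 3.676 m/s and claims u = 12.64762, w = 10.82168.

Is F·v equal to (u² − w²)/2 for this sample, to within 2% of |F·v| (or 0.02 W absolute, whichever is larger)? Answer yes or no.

F·v = (-14.783)×3.676 = -54.3423 W.
(u² − w²)/2 = (159.9623 − 117.1088)/2 = 21.4268 W.
|Δ| = 75.7691;  2% of max(1, |F·v|) = 1.0868.

no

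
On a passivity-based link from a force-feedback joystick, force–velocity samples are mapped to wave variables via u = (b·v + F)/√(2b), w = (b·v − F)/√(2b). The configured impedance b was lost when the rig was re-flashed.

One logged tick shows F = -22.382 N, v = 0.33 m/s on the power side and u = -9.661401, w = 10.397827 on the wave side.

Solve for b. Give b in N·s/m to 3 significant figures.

b = 2.49 N·s/m

u + w = 0.736426;  u + w = √(2b)·v, so √(2b) = 0.736426/0.33 = 2.231594.
b = (√(2b))²/2 = 4.980012/2 = 2.490006.
(Check via u − w = 2F/√(2b): u − w = -20.059228, 2F/√(2b) = -20.059205.)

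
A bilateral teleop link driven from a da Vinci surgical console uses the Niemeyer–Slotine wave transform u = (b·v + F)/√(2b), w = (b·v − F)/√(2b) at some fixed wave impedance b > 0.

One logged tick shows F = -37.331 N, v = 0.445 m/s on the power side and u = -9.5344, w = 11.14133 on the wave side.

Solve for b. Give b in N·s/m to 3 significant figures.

b = 6.52 N·s/m

u + w = 1.60693;  u + w = √(2b)·v, so √(2b) = 1.60693/0.445 = 3.61108.
b = (√(2b))²/2 = 13.03989/2 = 6.51994.
(Check via u − w = 2F/√(2b): u − w = -20.67573, 2F/√(2b) = -20.67582.)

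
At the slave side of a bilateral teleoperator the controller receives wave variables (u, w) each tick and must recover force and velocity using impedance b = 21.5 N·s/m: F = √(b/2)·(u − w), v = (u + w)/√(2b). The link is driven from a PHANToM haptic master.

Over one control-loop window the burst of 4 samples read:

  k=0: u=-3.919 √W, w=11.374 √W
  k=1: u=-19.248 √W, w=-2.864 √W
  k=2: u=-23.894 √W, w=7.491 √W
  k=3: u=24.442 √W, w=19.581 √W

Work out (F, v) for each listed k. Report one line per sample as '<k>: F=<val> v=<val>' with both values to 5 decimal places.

k=0: u−w=-15.29300, u+w=7.45500; √(b/2)=3.27872, √(2b)=6.55744; F=3.27872×(-15.293)=-50.14145, v=7.45500/6.55744=1.13688
k=1: u−w=-16.38400, u+w=-22.11200; √(b/2)=3.27872, √(2b)=6.55744; F=3.27872×(-16.384)=-53.71854, v=-22.11200/6.55744=-3.37205
k=2: u−w=-31.38500, u+w=-16.40300; √(b/2)=3.27872, √(2b)=6.55744; F=3.27872×(-31.385)=-102.90260, v=-16.40300/6.55744=-2.50143
k=3: u−w=4.86100, u+w=44.02300; √(b/2)=3.27872, √(2b)=6.55744; F=3.27872×4.861=15.93785, v=44.02300/6.55744=6.71344

0: F=-50.14145 v=1.13688
1: F=-53.71854 v=-3.37205
2: F=-102.90260 v=-2.50143
3: F=15.93785 v=6.71344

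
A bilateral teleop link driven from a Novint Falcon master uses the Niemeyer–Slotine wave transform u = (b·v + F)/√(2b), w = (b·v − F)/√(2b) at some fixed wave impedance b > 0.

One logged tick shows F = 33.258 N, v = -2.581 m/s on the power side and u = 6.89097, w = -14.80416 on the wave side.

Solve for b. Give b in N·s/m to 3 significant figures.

u + w = -7.91319;  u + w = √(2b)·v, so √(2b) = -7.91319/(-2.581) = 3.06594.
b = (√(2b))²/2 = 9.39999/2 = 4.69999.
(Check via u − w = 2F/√(2b): u − w = 21.69513, 2F/√(2b) = 21.69514.)

b = 4.7 N·s/m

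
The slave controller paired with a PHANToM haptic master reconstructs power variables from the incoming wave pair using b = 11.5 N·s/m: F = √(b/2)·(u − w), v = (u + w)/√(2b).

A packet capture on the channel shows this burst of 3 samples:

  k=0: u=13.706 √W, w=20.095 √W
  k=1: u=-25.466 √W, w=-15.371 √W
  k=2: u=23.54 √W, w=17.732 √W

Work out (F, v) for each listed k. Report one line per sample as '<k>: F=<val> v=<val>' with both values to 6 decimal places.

0: F=-15.320284 v=7.047996
1: F=-24.206960 v=-8.515103
2: F=13.927095 v=8.605807

k=0: u−w=-6.389000, u+w=33.801000; √(b/2)=2.397916, √(2b)=4.795832; F=2.397916×(-6.389)=-15.320284, v=33.801000/4.795832=7.047996
k=1: u−w=-10.095000, u+w=-40.837000; √(b/2)=2.397916, √(2b)=4.795832; F=2.397916×(-10.095)=-24.206960, v=-40.837000/4.795832=-8.515103
k=2: u−w=5.808000, u+w=41.272000; √(b/2)=2.397916, √(2b)=4.795832; F=2.397916×5.808=13.927095, v=41.272000/4.795832=8.605807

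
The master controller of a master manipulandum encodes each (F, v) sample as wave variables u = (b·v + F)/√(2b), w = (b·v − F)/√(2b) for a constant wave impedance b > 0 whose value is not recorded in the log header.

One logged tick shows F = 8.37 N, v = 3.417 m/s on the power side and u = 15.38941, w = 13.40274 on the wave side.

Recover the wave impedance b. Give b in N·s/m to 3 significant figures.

u + w = 28.79215;  u + w = √(2b)·v, so √(2b) = 28.79215/3.417 = 8.42615.
b = (√(2b))²/2 = 70.99998/2 = 35.49999.
(Check via u − w = 2F/√(2b): u − w = 1.98667, 2F/√(2b) = 1.98667.)

b = 35.5 N·s/m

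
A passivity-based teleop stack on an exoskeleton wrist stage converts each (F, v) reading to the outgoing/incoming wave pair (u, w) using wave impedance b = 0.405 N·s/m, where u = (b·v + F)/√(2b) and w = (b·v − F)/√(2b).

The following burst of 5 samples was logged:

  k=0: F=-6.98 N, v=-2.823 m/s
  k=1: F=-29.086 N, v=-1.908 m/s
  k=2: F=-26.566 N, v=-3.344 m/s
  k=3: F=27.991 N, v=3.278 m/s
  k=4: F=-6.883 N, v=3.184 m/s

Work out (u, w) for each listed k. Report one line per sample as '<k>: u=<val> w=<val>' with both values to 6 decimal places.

0: u=-9.025906 w=6.485206
1: u=-33.176378 w=31.459178
2: u=-31.022578 w=28.012978
3: u=32.576211 w=-29.626011
4: u=-6.214978 w=9.080578

k=0: b·v=0.405×(-2.823)=-1.143315; √(2b)=0.900000; u=(-1.143315+(-6.98))/0.900000=-9.025906, w=(-1.143315−(-6.98))/0.900000=6.485206
k=1: b·v=0.405×(-1.908)=-0.772740; √(2b)=0.900000; u=(-0.772740+(-29.086))/0.900000=-33.176378, w=(-0.772740−(-29.086))/0.900000=31.459178
k=2: b·v=0.405×(-3.344)=-1.354320; √(2b)=0.900000; u=(-1.354320+(-26.566))/0.900000=-31.022578, w=(-1.354320−(-26.566))/0.900000=28.012978
k=3: b·v=0.405×3.278=1.327590; √(2b)=0.900000; u=(1.327590+27.991)/0.900000=32.576211, w=(1.327590−27.991)/0.900000=-29.626011
k=4: b·v=0.405×3.184=1.289520; √(2b)=0.900000; u=(1.289520+(-6.883))/0.900000=-6.214978, w=(1.289520−(-6.883))/0.900000=9.080578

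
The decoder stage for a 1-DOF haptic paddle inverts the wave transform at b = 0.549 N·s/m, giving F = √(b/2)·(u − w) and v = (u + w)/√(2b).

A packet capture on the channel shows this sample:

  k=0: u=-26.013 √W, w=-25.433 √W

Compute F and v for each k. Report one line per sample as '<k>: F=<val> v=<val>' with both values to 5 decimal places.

0: F=-0.30388 v=-49.09649

k=0: u−w=-0.58000, u+w=-51.44600; √(b/2)=0.52393, √(2b)=1.04785; F=0.52393×(-0.58)=-0.30388, v=-51.44600/1.04785=-49.09649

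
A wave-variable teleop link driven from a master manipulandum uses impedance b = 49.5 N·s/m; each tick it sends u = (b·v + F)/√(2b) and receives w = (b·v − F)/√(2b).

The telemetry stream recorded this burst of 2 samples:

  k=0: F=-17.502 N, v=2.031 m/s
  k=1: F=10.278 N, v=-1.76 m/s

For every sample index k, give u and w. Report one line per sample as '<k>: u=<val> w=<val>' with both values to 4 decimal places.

0: u=8.3451 w=11.8631
1: u=-7.7229 w=-9.7889

k=0: b·v=49.5×2.031=100.5345; √(2b)=9.9499; u=(100.5345+(-17.502))/9.9499=8.3451, w=(100.5345−(-17.502))/9.9499=11.8631
k=1: b·v=49.5×(-1.76)=-87.1200; √(2b)=9.9499; u=(-87.1200+10.278)/9.9499=-7.7229, w=(-87.1200−10.278)/9.9499=-9.7889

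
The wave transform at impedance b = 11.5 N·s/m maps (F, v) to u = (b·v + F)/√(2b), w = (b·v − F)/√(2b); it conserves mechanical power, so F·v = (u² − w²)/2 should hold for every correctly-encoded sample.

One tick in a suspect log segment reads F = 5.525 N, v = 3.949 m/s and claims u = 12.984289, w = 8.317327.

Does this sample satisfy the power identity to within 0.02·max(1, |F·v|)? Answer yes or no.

no

F·v = 5.525×3.949 = 21.818225 W.
(u² − w²)/2 = (168.591761 − 69.177928)/2 = 49.706916 W.
|Δ| = 27.888691;  2% of max(1, |F·v|) = 0.436365.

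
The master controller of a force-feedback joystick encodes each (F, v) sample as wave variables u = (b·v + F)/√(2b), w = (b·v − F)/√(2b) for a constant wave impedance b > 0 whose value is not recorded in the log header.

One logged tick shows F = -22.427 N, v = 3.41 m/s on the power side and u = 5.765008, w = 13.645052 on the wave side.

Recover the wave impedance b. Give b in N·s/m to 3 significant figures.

u + w = 19.410060;  u + w = √(2b)·v, so √(2b) = 19.410060/3.41 = 5.692100.
b = (√(2b))²/2 = 32.399999/2 = 16.200000.
(Check via u − w = 2F/√(2b): u − w = -7.880044, 2F/√(2b) = -7.880045.)

b = 16.2 N·s/m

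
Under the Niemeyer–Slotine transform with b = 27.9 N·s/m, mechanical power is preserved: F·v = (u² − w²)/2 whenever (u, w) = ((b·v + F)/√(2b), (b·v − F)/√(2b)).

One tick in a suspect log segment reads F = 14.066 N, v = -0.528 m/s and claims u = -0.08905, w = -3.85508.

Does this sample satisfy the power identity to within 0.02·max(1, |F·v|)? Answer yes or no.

yes

F·v = 14.066×(-0.528) = -7.42685 W.
(u² − w²)/2 = (0.00793 − 14.86164)/2 = -7.42686 W.
|Δ| = 0.00001;  2% of max(1, |F·v|) = 0.14854.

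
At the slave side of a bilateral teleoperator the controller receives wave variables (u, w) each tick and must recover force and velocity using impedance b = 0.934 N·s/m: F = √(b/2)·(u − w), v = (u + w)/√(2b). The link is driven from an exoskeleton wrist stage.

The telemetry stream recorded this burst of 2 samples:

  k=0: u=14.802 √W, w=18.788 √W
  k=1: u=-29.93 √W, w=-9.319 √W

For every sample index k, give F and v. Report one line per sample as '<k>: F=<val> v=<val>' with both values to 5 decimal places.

0: F=-2.72393 v=24.57659
1: F=-14.08502 v=-28.71707

k=0: u−w=-3.98600, u+w=33.59000; √(b/2)=0.68337, √(2b)=1.36675; F=0.68337×(-3.986)=-2.72393, v=33.59000/1.36675=24.57659
k=1: u−w=-20.61100, u+w=-39.24900; √(b/2)=0.68337, √(2b)=1.36675; F=0.68337×(-20.611)=-14.08502, v=-39.24900/1.36675=-28.71707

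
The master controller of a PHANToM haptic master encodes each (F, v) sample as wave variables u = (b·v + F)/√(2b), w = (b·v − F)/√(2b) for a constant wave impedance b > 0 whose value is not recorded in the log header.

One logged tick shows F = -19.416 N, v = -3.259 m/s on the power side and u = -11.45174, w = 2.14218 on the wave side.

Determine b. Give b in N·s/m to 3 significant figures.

b = 4.08 N·s/m

u + w = -9.30956;  u + w = √(2b)·v, so √(2b) = -9.30956/(-3.259) = 2.85657.
b = (√(2b))²/2 = 8.15999/2 = 4.07999.
(Check via u − w = 2F/√(2b): u − w = -13.59392, 2F/√(2b) = -13.59393.)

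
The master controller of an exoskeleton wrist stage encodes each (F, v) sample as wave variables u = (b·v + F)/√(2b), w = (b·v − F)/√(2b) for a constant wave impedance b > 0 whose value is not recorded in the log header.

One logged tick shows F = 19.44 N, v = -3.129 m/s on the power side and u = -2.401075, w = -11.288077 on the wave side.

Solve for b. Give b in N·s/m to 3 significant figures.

u + w = -13.689152;  u + w = √(2b)·v, so √(2b) = -13.689152/(-3.129) = 4.374929.
b = (√(2b))²/2 = 19.140001/2 = 9.570001.
(Check via u − w = 2F/√(2b): u − w = 8.887002, 2F/√(2b) = 8.887002.)

b = 9.57 N·s/m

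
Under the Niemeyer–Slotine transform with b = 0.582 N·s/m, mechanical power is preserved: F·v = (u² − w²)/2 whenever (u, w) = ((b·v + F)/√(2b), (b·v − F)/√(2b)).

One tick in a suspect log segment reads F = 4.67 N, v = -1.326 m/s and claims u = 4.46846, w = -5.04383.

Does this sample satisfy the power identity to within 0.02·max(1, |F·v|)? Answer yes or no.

F·v = 4.67×(-1.326) = -6.1924 W.
(u² − w²)/2 = (19.9671 − 25.4402)/2 = -2.7365 W.
|Δ| = 3.4559;  2% of max(1, |F·v|) = 0.1238.

no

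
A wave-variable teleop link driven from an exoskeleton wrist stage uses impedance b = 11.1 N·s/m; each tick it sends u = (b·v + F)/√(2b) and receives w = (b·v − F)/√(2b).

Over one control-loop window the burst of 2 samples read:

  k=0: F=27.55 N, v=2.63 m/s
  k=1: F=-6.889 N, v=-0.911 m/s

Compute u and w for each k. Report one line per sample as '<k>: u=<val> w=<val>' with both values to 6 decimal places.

0: u=12.043031 w=0.348707
1: u=-3.608283 w=-0.684065

k=0: b·v=11.1×2.63=29.193000; √(2b)=4.711688; u=(29.193000+27.55)/4.711688=12.043031, w=(29.193000−27.55)/4.711688=0.348707
k=1: b·v=11.1×(-0.911)=-10.112100; √(2b)=4.711688; u=(-10.112100+(-6.889))/4.711688=-3.608283, w=(-10.112100−(-6.889))/4.711688=-0.684065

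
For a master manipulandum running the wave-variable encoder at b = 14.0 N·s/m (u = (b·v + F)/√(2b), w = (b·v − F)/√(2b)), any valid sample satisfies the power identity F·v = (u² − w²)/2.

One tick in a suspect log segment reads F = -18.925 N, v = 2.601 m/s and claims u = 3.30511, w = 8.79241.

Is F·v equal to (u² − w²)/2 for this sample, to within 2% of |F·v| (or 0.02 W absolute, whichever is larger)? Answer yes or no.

F·v = (-18.925)×2.601 = -49.2239 W.
(u² − w²)/2 = (10.9238 − 77.3065)/2 = -33.1914 W.
|Δ| = 16.0326;  2% of max(1, |F·v|) = 0.9845.

no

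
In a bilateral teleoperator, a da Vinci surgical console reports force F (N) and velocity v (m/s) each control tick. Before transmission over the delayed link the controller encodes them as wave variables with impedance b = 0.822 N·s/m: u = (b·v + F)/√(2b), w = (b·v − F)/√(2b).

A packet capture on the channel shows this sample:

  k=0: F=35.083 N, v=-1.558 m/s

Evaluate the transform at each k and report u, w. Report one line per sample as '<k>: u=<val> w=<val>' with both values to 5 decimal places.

k=0: b·v=0.822×(-1.558)=-1.28068; √(2b)=1.28219; u=(-1.28068+35.083)/1.28219=26.36305, w=(-1.28068−35.083)/1.28219=-28.36070

0: u=26.36305 w=-28.36070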